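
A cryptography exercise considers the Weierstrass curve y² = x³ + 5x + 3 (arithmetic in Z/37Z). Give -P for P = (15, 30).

-(15, 30) = (15, -30 mod 37) = (15, 7).

(15, 7)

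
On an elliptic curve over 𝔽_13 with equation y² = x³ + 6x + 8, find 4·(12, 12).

Write Q = (12, 12).
Double-and-add on 4 = (100)₂. Start with Q = (12, 12) for the leading 1-bit.
double: tangent at (12, 12): λ = (3·12² + 6)/(2·12) ≡ 9/11. 11⁻¹ ≡ 6 (mod 13) since 11·6 = 66 ≡ 1, so λ ≡ 9·6 ≡ 2.
  x = λ² - 12 - 12 = 4 - 24 ≡ 6; y = λ·(12 - 6) - 12 ≡ 0. → (6, 0)
double: (6, 0) + (6, 0): same x and y₁ ≡ -y₂, so the sum is the point at infinity.

O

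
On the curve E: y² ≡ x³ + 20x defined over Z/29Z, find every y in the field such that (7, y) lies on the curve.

x³ + 20x + 0 = 483 ≡ 19 (mod 29).
19 is a non-residue mod 29; no y exists.

none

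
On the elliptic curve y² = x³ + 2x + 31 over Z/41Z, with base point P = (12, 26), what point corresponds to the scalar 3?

(29, 1)

Repeated addition: build up to 3P.
2P: tangent at (12, 26): λ = (3·12² + 2)/(2·26) ≡ 24/11. 11⁻¹ ≡ 15 (mod 41) since 11·15 = 165 ≡ 1, so λ ≡ 24·15 ≡ 32.
  x = λ² - 12 - 12 = 1024 - 24 ≡ 16; y = λ·(12 - 16) - 26 ≡ 10. → (16, 10)
3P: (16, 10) + (12, 26). λ = (26 - 10)/(12 - 16) ≡ 16/37 mod 41. 37⁻¹ ≡ 10 (mod 41), so λ ≡ 37.
  x = λ² - 16 - 12 = 1369 - 28 ≡ 29; y = λ·(16 - 29) - 10 ≡ 1. → (29, 1)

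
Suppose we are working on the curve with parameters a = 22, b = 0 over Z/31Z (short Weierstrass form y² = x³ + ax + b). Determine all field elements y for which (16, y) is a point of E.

none

x³ + 22x + 0 = 4448 ≡ 15 (mod 31).
15 is a non-residue mod 31; no y exists.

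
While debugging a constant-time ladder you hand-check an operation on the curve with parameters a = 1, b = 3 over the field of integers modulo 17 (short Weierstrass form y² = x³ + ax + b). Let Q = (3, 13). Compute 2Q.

tangent at (3, 13): λ = (3·3² + 1)/(2·13) ≡ 11/9. 9⁻¹ ≡ 2 (mod 17) since 9·2 = 18 ≡ 1, so λ ≡ 11·2 ≡ 5.
  x = λ² - 3 - 3 = 25 - 6 ≡ 2; y = λ·(3 - 2) - 13 ≡ 9. → (2, 9)

(2, 9)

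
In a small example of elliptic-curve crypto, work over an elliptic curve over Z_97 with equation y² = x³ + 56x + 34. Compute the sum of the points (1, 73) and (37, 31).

(90, 47)

(1, 73) + (37, 31). λ = (31 - 73)/(37 - 1) ≡ 55/36 mod 97. 36⁻¹ ≡ 62 (mod 97) since 36·62 = 2232 ≡ 1, so λ ≡ 15.
  x = λ² - 1 - 37 = 225 - 38 ≡ 90; y = λ·(1 - 90) - 73 ≡ 47. → (90, 47)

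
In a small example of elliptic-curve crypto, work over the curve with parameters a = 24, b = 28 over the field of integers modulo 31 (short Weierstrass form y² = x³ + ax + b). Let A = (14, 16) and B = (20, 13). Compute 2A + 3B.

First 2A:
Repeated addition: build up to 2A.
2A: tangent at (14, 16): λ = (3·14² + 24)/(2·16) ≡ 23/1. 1⁻¹ ≡ 1 (mod 31) since 1·1 = 1 ≡ 1, so λ ≡ 23·1 ≡ 23.
  x = λ² - 14 - 14 = 529 - 28 ≡ 5; y = λ·(14 - 5) - 16 ≡ 5. → (5, 5)
2A = (5, 5).
Next 3B:
Repeated addition: build up to 3B.
2B: tangent at (20, 13): λ = (3·20² + 24)/(2·13) ≡ 15/26. 26⁻¹ ≡ 6 (mod 31), so λ ≡ 15·6 ≡ 28.
  x = λ² - 20 - 20 = 784 - 40 ≡ 0; y = λ·(20 - 0) - 13 ≡ 20. → (0, 20)
3B: (0, 20) + (20, 13). λ = (13 - 20)/(20 - 0) ≡ 24/20 mod 31. 20⁻¹ ≡ 14 (mod 31), so λ ≡ 26.
  x = λ² - 0 - 20 = 676 - 20 ≡ 5; y = λ·(0 - 5) - 20 ≡ 5. → (5, 5)
3B = (5, 5).
Finally 2A + 3B:
tangent at (5, 5): λ = (3·5² + 24)/(2·5) ≡ 6/10. 10⁻¹ ≡ 28 (mod 31), so λ ≡ 6·28 ≡ 13.
  x = λ² - 5 - 5 = 169 - 10 ≡ 4; y = λ·(5 - 4) - 5 ≡ 8. → (4, 8)

(4, 8)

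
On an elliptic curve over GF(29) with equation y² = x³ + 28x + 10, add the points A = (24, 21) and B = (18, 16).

(24, 21) + (18, 16). λ = (16 - 21)/(18 - 24) ≡ 24/23 mod 29. 23⁻¹ ≡ 24 (mod 29), so λ ≡ 25.
  x = λ² - 24 - 18 = 625 - 42 ≡ 3; y = λ·(24 - 3) - 21 ≡ 11. → (3, 11)

(3, 11)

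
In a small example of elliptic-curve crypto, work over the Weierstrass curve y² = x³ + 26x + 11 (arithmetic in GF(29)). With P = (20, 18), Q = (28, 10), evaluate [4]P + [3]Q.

(26, 15)

First 4P:
Double-and-add on 4 = (100)₂. Start with P = (20, 18) for the leading 1-bit.
double: tangent at (20, 18): λ = (3·20² + 26)/(2·18) ≡ 8/7. 7⁻¹ ≡ 25 (mod 29), so λ ≡ 8·25 ≡ 26.
  x = λ² - 20 - 20 = 676 - 40 ≡ 27; y = λ·(20 - 27) - 18 ≡ 3. → (27, 3)
double: tangent at (27, 3): λ = (3·27² + 26)/(2·3) ≡ 9/6. 6⁻¹ ≡ 5 (mod 29), so λ ≡ 9·5 ≡ 16.
  x = λ² - 27 - 27 = 256 - 54 ≡ 28; y = λ·(27 - 28) - 3 ≡ 10. → (28, 10)
4P = (28, 10).
Next 3Q:
Repeated addition: build up to 3Q.
2Q: tangent at (28, 10): λ = (3·28² + 26)/(2·10) ≡ 0/20. 20⁻¹ ≡ 16 (mod 29) since 20·16 = 320 ≡ 1, so λ ≡ 0·16 ≡ 0.
  x = λ² - 28 - 28 = 0 - 56 ≡ 2; y = λ·(28 - 2) - 10 ≡ 19. → (2, 19)
3Q: (2, 19) + (28, 10). λ = (10 - 19)/(28 - 2) ≡ 20/26 mod 29. 26⁻¹ ≡ 19 (mod 29), so λ ≡ 3.
  x = λ² - 2 - 28 = 9 - 30 ≡ 8; y = λ·(2 - 8) - 19 ≡ 21. → (8, 21)
3Q = (8, 21).
Finally 4P + 3Q:
(28, 10) + (8, 21). λ = (21 - 10)/(8 - 28) ≡ 11/9 mod 29. 9⁻¹ ≡ 13 (mod 29), so λ ≡ 27.
  x = λ² - 28 - 8 = 729 - 36 ≡ 26; y = λ·(28 - 26) - 10 ≡ 15. → (26, 15)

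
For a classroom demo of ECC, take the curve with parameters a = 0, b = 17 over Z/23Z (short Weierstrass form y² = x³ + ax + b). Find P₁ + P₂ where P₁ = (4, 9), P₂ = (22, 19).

(1, 8)

(4, 9) + (22, 19). λ = (19 - 9)/(22 - 4) ≡ 10/18 mod 23. 18⁻¹ ≡ 9 (mod 23), so λ ≡ 21.
  x = λ² - 4 - 22 = 441 - 26 ≡ 1; y = λ·(4 - 1) - 9 ≡ 8. → (1, 8)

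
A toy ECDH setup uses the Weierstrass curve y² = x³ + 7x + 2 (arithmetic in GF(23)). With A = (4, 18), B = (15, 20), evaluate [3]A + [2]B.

First 3A:
Repeated addition: build up to 3A.
2A: tangent at (4, 18): λ = (3·4² + 7)/(2·18) ≡ 9/13. 13⁻¹ ≡ 16 (mod 23), so λ ≡ 9·16 ≡ 6.
  x = λ² - 4 - 4 = 36 - 8 ≡ 5; y = λ·(4 - 5) - 18 ≡ 22. → (5, 22)
3A: (5, 22) + (4, 18). λ = (18 - 22)/(4 - 5) ≡ 19/22 mod 23. 22⁻¹ ≡ 22 (mod 23), so λ ≡ 4.
  x = λ² - 5 - 4 = 16 - 9 ≡ 7; y = λ·(5 - 7) - 22 ≡ 16. → (7, 16)
3A = (7, 16).
Next 2B:
Repeated addition: build up to 2B.
2B: tangent at (15, 20): λ = (3·15² + 7)/(2·20) ≡ 15/17. 17⁻¹ ≡ 19 (mod 23), so λ ≡ 15·19 ≡ 9.
  x = λ² - 15 - 15 = 81 - 30 ≡ 5; y = λ·(15 - 5) - 20 ≡ 1. → (5, 1)
2B = (5, 1).
Finally 3A + 2B:
(7, 16) + (5, 1). λ = (1 - 16)/(5 - 7) ≡ 8/21 mod 23. 21⁻¹ ≡ 11 (mod 23), so λ ≡ 19.
  x = λ² - 7 - 5 = 361 - 12 ≡ 4; y = λ·(7 - 4) - 16 ≡ 18. → (4, 18)

(4, 18)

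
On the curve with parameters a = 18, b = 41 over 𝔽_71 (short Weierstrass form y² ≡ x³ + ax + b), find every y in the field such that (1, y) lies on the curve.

x³ + 18x + 41 = 60 ≡ 60 (mod 71).
Square roots of 60 mod 71: 29 and 42 (since 29² = 841 ≡ 60).

29, 42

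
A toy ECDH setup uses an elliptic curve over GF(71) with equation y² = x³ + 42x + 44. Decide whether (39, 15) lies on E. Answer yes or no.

yes

y² = 15² ≡ 12; x³ + 42x + 44 = 61001 ≡ 12 (mod 71). 12 = 12.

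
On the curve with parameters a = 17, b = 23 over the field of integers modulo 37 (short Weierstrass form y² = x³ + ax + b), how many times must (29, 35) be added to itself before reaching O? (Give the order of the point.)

12

2P: tangent at (29, 35): λ = (3·29² + 17)/(2·35) ≡ 24/33. 33⁻¹ ≡ 9 (mod 37) since 33·9 = 297 ≡ 1, so λ ≡ 24·9 ≡ 31.
  x = λ² - 29 - 29 = 961 - 58 ≡ 15; y = λ·(29 - 15) - 35 ≡ 29. → (15, 29)
3P: (15, 29) + (29, 35). λ = (35 - 29)/(29 - 15) ≡ 6/14 mod 37. 14⁻¹ ≡ 8 (mod 37), so λ ≡ 11.
  x = λ² - 15 - 29 = 121 - 44 ≡ 3; y = λ·(15 - 3) - 29 ≡ 29. → (3, 29)
4P: (3, 29) + (29, 35). λ = (35 - 29)/(29 - 3) ≡ 6/26 mod 37. 26⁻¹ ≡ 10 (mod 37), so λ ≡ 23.
  x = λ² - 3 - 29 = 529 - 32 ≡ 16; y = λ·(3 - 16) - 29 ≡ 5. → (16, 5)
5P: (16, 5) + (29, 35). λ = (35 - 5)/(29 - 16) ≡ 30/13 mod 37. 13⁻¹ ≡ 20 (mod 37) since 13·20 = 260 ≡ 1, so λ ≡ 8.
  x = λ² - 16 - 29 = 64 - 45 ≡ 19; y = λ·(16 - 19) - 5 ≡ 8. → (19, 8)
6P: (19, 8) + (29, 35). λ = (35 - 8)/(29 - 19) ≡ 27/10 mod 37. 10⁻¹ ≡ 26 (mod 37), so λ ≡ 36.
  x = λ² - 19 - 29 = 1296 - 48 ≡ 27; y = λ·(19 - 27) - 8 ≡ 0. → (27, 0)
7P: (27, 0) + (29, 35). λ = (35 - 0)/(29 - 27) ≡ 35/2 mod 37. 2⁻¹ ≡ 19 (mod 37), so λ ≡ 36.
  x = λ² - 27 - 29 = 1296 - 56 ≡ 19; y = λ·(27 - 19) - 0 ≡ 29. → (19, 29)
8P: (19, 29) + (29, 35). λ = (35 - 29)/(29 - 19) ≡ 6/10 mod 37. 10⁻¹ ≡ 26 (mod 37), so λ ≡ 8.
  x = λ² - 19 - 29 = 64 - 48 ≡ 16; y = λ·(19 - 16) - 29 ≡ 32. → (16, 32)
9P: (16, 32) + (29, 35). λ = (35 - 32)/(29 - 16) ≡ 3/13 mod 37. 13⁻¹ ≡ 20 (mod 37), so λ ≡ 23.
  x = λ² - 16 - 29 = 529 - 45 ≡ 3; y = λ·(16 - 3) - 32 ≡ 8. → (3, 8)
10P: (3, 8) + (29, 35). λ = (35 - 8)/(29 - 3) ≡ 27/26 mod 37. 26⁻¹ ≡ 10 (mod 37), so λ ≡ 11.
  x = λ² - 3 - 29 = 121 - 32 ≡ 15; y = λ·(3 - 15) - 8 ≡ 8. → (15, 8)
11P: (15, 8) + (29, 35). λ = (35 - 8)/(29 - 15) ≡ 27/14 mod 37. 14⁻¹ ≡ 8 (mod 37) since 14·8 = 112 ≡ 1, so λ ≡ 31.
  x = λ² - 15 - 29 = 961 - 44 ≡ 29; y = λ·(15 - 29) - 8 ≡ 2. → (29, 2)
12P: (29, 2) + (29, 35): same x and y₁ ≡ -y₂, so the sum is O.
12P = O, so the order is 12.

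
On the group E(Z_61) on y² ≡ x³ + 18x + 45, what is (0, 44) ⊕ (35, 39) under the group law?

(31, 4)

(0, 44) + (35, 39). λ = (39 - 44)/(35 - 0) ≡ 56/35 mod 61. 35⁻¹ ≡ 7 (mod 61), so λ ≡ 26.
  x = λ² - 0 - 35 = 676 - 35 ≡ 31; y = λ·(0 - 31) - 44 ≡ 4. → (31, 4)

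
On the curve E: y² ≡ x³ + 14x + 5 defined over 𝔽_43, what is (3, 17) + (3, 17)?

(19, 32)

tangent at (3, 17): λ = (3·3² + 14)/(2·17) ≡ 41/34. 34⁻¹ ≡ 19 (mod 43), so λ ≡ 41·19 ≡ 5.
  x = λ² - 3 - 3 = 25 - 6 ≡ 19; y = λ·(3 - 19) - 17 ≡ 32. → (19, 32)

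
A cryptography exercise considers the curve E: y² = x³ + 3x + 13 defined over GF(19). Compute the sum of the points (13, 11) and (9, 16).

(14, 14)

(13, 11) + (9, 16). λ = (16 - 11)/(9 - 13) ≡ 5/15 mod 19. 15⁻¹ ≡ 14 (mod 19), so λ ≡ 13.
  x = λ² - 13 - 9 = 169 - 22 ≡ 14; y = λ·(13 - 14) - 11 ≡ 14. → (14, 14)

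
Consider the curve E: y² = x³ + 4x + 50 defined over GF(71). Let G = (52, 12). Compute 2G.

(63, 43)

tangent at (52, 12): λ = (3·52² + 4)/(2·12) ≡ 22/24. 24⁻¹ ≡ 3 (mod 71) since 24·3 = 72 ≡ 1, so λ ≡ 22·3 ≡ 66.
  x = λ² - 52 - 52 = 4356 - 104 ≡ 63; y = λ·(52 - 63) - 12 ≡ 43. → (63, 43)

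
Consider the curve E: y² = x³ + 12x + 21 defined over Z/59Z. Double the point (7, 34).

tangent at (7, 34): λ = (3·7² + 12)/(2·34) ≡ 41/9. 9⁻¹ ≡ 46 (mod 59), so λ ≡ 41·46 ≡ 57.
  x = λ² - 7 - 7 = 3249 - 14 ≡ 49; y = λ·(7 - 49) - 34 ≡ 50. → (49, 50)

(49, 50)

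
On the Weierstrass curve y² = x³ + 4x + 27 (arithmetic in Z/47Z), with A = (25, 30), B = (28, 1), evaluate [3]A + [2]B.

(31, 12)

First 3A:
Repeated addition: build up to 3A.
2A: tangent at (25, 30): λ = (3·25² + 4)/(2·30) ≡ 46/13. 13⁻¹ ≡ 29 (mod 47), so λ ≡ 46·29 ≡ 18.
  x = λ² - 25 - 25 = 324 - 50 ≡ 39; y = λ·(25 - 39) - 30 ≡ 0. → (39, 0)
3A: (39, 0) + (25, 30). λ = (30 - 0)/(25 - 39) ≡ 30/33 mod 47. 33⁻¹ ≡ 10 (mod 47), so λ ≡ 18.
  x = λ² - 39 - 25 = 324 - 64 ≡ 25; y = λ·(39 - 25) - 0 ≡ 17. → (25, 17)
3A = (25, 17).
Next 2B:
Repeated addition: build up to 2B.
2B: tangent at (28, 1): λ = (3·28² + 4)/(2·1) ≡ 6/2. 2⁻¹ ≡ 24 (mod 47), so λ ≡ 6·24 ≡ 3.
  x = λ² - 28 - 28 = 9 - 56 ≡ 0; y = λ·(28 - 0) - 1 ≡ 36. → (0, 36)
2B = (0, 36).
Finally 3A + 2B:
(25, 17) + (0, 36). λ = (36 - 17)/(0 - 25) ≡ 19/22 mod 47. 22⁻¹ ≡ 15 (mod 47) since 22·15 = 330 ≡ 1, so λ ≡ 3.
  x = λ² - 25 - 0 = 9 - 25 ≡ 31; y = λ·(25 - 31) - 17 ≡ 12. → (31, 12)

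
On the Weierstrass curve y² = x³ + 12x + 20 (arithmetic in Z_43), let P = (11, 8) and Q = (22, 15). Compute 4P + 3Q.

(12, 0)

First 4P:
Double-and-add on 4 = (100)₂. Start with P = (11, 8) for the leading 1-bit.
double: tangent at (11, 8): λ = (3·11² + 12)/(2·8) ≡ 31/16. 16⁻¹ ≡ 35 (mod 43), so λ ≡ 31·35 ≡ 10.
  x = λ² - 11 - 11 = 100 - 22 ≡ 35; y = λ·(11 - 35) - 8 ≡ 10. → (35, 10)
double: tangent at (35, 10): λ = (3·35² + 12)/(2·10) ≡ 32/20. 20⁻¹ ≡ 28 (mod 43), so λ ≡ 32·28 ≡ 36.
  x = λ² - 35 - 35 = 1296 - 70 ≡ 22; y = λ·(35 - 22) - 10 ≡ 28. → (22, 28)
4P = (22, 28).
Next 3Q:
Repeated addition: build up to 3Q.
2Q: tangent at (22, 15): λ = (3·22² + 12)/(2·15) ≡ 2/30. 30⁻¹ ≡ 33 (mod 43), so λ ≡ 2·33 ≡ 23.
  x = λ² - 22 - 22 = 529 - 44 ≡ 12; y = λ·(22 - 12) - 15 ≡ 0. → (12, 0)
3Q: (12, 0) + (22, 15). λ = (15 - 0)/(22 - 12) ≡ 15/10 mod 43. 10⁻¹ ≡ 13 (mod 43), so λ ≡ 23.
  x = λ² - 12 - 22 = 529 - 34 ≡ 22; y = λ·(12 - 22) - 0 ≡ 28. → (22, 28)
3Q = (22, 28).
Finally 4P + 3Q:
tangent at (22, 28): λ = (3·22² + 12)/(2·28) ≡ 2/13. 13⁻¹ ≡ 10 (mod 43) since 13·10 = 130 ≡ 1, so λ ≡ 2·10 ≡ 20.
  x = λ² - 22 - 22 = 400 - 44 ≡ 12; y = λ·(22 - 12) - 28 ≡ 0. → (12, 0)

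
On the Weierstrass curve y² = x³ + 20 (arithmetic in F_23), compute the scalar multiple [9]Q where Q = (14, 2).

Double-and-add on 9 = (1001)₂. Start with Q = (14, 2) for the leading 1-bit.
double: tangent at (14, 2): λ = (3·14² + 0)/(2·2) ≡ 13/4. 4⁻¹ ≡ 6 (mod 23), so λ ≡ 13·6 ≡ 9.
  x = λ² - 14 - 14 = 81 - 28 ≡ 7; y = λ·(14 - 7) - 2 ≡ 15. → (7, 15)
double: tangent at (7, 15): λ = (3·7² + 0)/(2·15) ≡ 9/7. 7⁻¹ ≡ 10 (mod 23) since 7·10 = 70 ≡ 1, so λ ≡ 9·10 ≡ 21.
  x = λ² - 7 - 7 = 441 - 14 ≡ 13; y = λ·(7 - 13) - 15 ≡ 20. → (13, 20)
double: tangent at (13, 20): λ = (3·13² + 0)/(2·20) ≡ 1/17. 17⁻¹ ≡ 19 (mod 23), so λ ≡ 1·19 ≡ 19.
  x = λ² - 13 - 13 = 361 - 26 ≡ 13; y = λ·(13 - 13) - 20 ≡ 3. → (13, 3)
add Q: (13, 3) + (14, 2). λ = (2 - 3)/(14 - 13) ≡ 22/1 mod 23. 1⁻¹ ≡ 1 (mod 23), so λ ≡ 22.
  x = λ² - 13 - 14 = 484 - 27 ≡ 20; y = λ·(13 - 20) - 3 ≡ 4. → (20, 4)

(20, 4)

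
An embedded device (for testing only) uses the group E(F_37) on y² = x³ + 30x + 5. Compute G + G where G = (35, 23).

tangent at (35, 23): λ = (3·35² + 30)/(2·23) ≡ 5/9. 9⁻¹ ≡ 33 (mod 37), so λ ≡ 5·33 ≡ 17.
  x = λ² - 35 - 35 = 289 - 70 ≡ 34; y = λ·(35 - 34) - 23 ≡ 31. → (34, 31)

(34, 31)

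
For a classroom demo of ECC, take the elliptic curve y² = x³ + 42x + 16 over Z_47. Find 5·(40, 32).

(16, 32)

Write G = (40, 32).
Double-and-add on 5 = (101)₂. Start with G = (40, 32) for the leading 1-bit.
double: tangent at (40, 32): λ = (3·40² + 42)/(2·32) ≡ 1/17. 17⁻¹ ≡ 36 (mod 47), so λ ≡ 1·36 ≡ 36.
  x = λ² - 40 - 40 = 1296 - 80 ≡ 41; y = λ·(40 - 41) - 32 ≡ 26. → (41, 26)
double: tangent at (41, 26): λ = (3·41² + 42)/(2·26) ≡ 9/5. 5⁻¹ ≡ 19 (mod 47), so λ ≡ 9·19 ≡ 30.
  x = λ² - 41 - 41 = 900 - 82 ≡ 19; y = λ·(41 - 19) - 26 ≡ 23. → (19, 23)
add G: (19, 23) + (40, 32). λ = (32 - 23)/(40 - 19) ≡ 9/21 mod 47. 21⁻¹ ≡ 9 (mod 47) since 21·9 = 189 ≡ 1, so λ ≡ 34.
  x = λ² - 19 - 40 = 1156 - 59 ≡ 16; y = λ·(19 - 16) - 23 ≡ 32. → (16, 32)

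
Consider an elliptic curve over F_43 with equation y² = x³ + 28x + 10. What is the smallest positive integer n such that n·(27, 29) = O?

7

2P: tangent at (27, 29): λ = (3·27² + 28)/(2·29) ≡ 22/15. 15⁻¹ ≡ 23 (mod 43) since 15·23 = 345 ≡ 1, so λ ≡ 22·23 ≡ 33.
  x = λ² - 27 - 27 = 1089 - 54 ≡ 3; y = λ·(27 - 3) - 29 ≡ 32. → (3, 32)
3P: (3, 32) + (27, 29). λ = (29 - 32)/(27 - 3) ≡ 40/24 mod 43. 24⁻¹ ≡ 9 (mod 43) since 24·9 = 216 ≡ 1, so λ ≡ 16.
  x = λ² - 3 - 27 = 256 - 30 ≡ 11; y = λ·(3 - 11) - 32 ≡ 12. → (11, 12)
4P: (11, 12) + (27, 29). λ = (29 - 12)/(27 - 11) ≡ 17/16 mod 43. 16⁻¹ ≡ 35 (mod 43), so λ ≡ 36.
  x = λ² - 11 - 27 = 1296 - 38 ≡ 11; y = λ·(11 - 11) - 12 ≡ 31. → (11, 31)
5P: (11, 31) + (27, 29). λ = (29 - 31)/(27 - 11) ≡ 41/16 mod 43. 16⁻¹ ≡ 35 (mod 43) since 16·35 = 560 ≡ 1, so λ ≡ 16.
  x = λ² - 11 - 27 = 256 - 38 ≡ 3; y = λ·(11 - 3) - 31 ≡ 11. → (3, 11)
6P: (3, 11) + (27, 29). λ = (29 - 11)/(27 - 3) ≡ 18/24 mod 43. 24⁻¹ ≡ 9 (mod 43), so λ ≡ 33.
  x = λ² - 3 - 27 = 1089 - 30 ≡ 27; y = λ·(3 - 27) - 11 ≡ 14. → (27, 14)
7P: (27, 14) + (27, 29): same x and y₁ ≡ -y₂, so the sum is O.
7P = O, so the order is 7.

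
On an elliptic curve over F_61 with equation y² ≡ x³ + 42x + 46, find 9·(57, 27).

Write G = (57, 27).
Repeated addition: build up to 9G.
2G: tangent at (57, 27): λ = (3·57² + 42)/(2·27) ≡ 29/54. 54⁻¹ ≡ 26 (mod 61), so λ ≡ 29·26 ≡ 22.
  x = λ² - 57 - 57 = 484 - 114 ≡ 4; y = λ·(57 - 4) - 27 ≡ 41. → (4, 41)
3G: (4, 41) + (57, 27). λ = (27 - 41)/(57 - 4) ≡ 47/53 mod 61. 53⁻¹ ≡ 38 (mod 61) since 53·38 = 2014 ≡ 1, so λ ≡ 17.
  x = λ² - 4 - 57 = 289 - 61 ≡ 45; y = λ·(4 - 45) - 41 ≡ 55. → (45, 55)
4G: (45, 55) + (57, 27). λ = (27 - 55)/(57 - 45) ≡ 33/12 mod 61. 12⁻¹ ≡ 56 (mod 61), so λ ≡ 18.
  x = λ² - 45 - 57 = 324 - 102 ≡ 39; y = λ·(45 - 39) - 55 ≡ 53. → (39, 53)
5G: (39, 53) + (57, 27). λ = (27 - 53)/(57 - 39) ≡ 35/18 mod 61. 18⁻¹ ≡ 17 (mod 61), so λ ≡ 46.
  x = λ² - 39 - 57 = 2116 - 96 ≡ 7; y = λ·(39 - 7) - 53 ≡ 16. → (7, 16)
6G: (7, 16) + (57, 27). λ = (27 - 16)/(57 - 7) ≡ 11/50 mod 61. 50⁻¹ ≡ 11 (mod 61) since 50·11 = 550 ≡ 1, so λ ≡ 60.
  x = λ² - 7 - 57 = 3600 - 64 ≡ 59; y = λ·(7 - 59) - 16 ≡ 36. → (59, 36)
7G: (59, 36) + (57, 27). λ = (27 - 36)/(57 - 59) ≡ 52/59 mod 61. 59⁻¹ ≡ 30 (mod 61), so λ ≡ 35.
  x = λ² - 59 - 57 = 1225 - 116 ≡ 11; y = λ·(59 - 11) - 36 ≡ 58. → (11, 58)
8G: (11, 58) + (57, 27). λ = (27 - 58)/(57 - 11) ≡ 30/46 mod 61. 46⁻¹ ≡ 4 (mod 61), so λ ≡ 59.
  x = λ² - 11 - 57 = 3481 - 68 ≡ 58; y = λ·(11 - 58) - 58 ≡ 36. → (58, 36)
9G: (58, 36) + (57, 27). λ = (27 - 36)/(57 - 58) ≡ 52/60 mod 61. 60⁻¹ ≡ 60 (mod 61), so λ ≡ 9.
  x = λ² - 58 - 57 = 81 - 115 ≡ 27; y = λ·(58 - 27) - 36 ≡ 60. → (27, 60)

(27, 60)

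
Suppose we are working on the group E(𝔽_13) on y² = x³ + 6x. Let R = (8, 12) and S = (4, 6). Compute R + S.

(8, 12) + (4, 6). λ = (6 - 12)/(4 - 8) ≡ 7/9 mod 13. 9⁻¹ ≡ 3 (mod 13) since 9·3 = 27 ≡ 1, so λ ≡ 8.
  x = λ² - 8 - 4 = 64 - 12 ≡ 0; y = λ·(8 - 0) - 12 ≡ 0. → (0, 0)

(0, 0)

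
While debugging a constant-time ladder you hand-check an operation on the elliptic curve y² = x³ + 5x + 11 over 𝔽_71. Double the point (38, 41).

(44, 59)

tangent at (38, 41): λ = (3·38² + 5)/(2·41) ≡ 6/11. 11⁻¹ ≡ 13 (mod 71) since 11·13 = 143 ≡ 1, so λ ≡ 6·13 ≡ 7.
  x = λ² - 38 - 38 = 49 - 76 ≡ 44; y = λ·(38 - 44) - 41 ≡ 59. → (44, 59)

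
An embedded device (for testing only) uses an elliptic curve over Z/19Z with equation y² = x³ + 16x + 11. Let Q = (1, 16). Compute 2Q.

tangent at (1, 16): λ = (3·1² + 16)/(2·16) ≡ 0/13. 13⁻¹ ≡ 3 (mod 19), so λ ≡ 0·3 ≡ 0.
  x = λ² - 1 - 1 = 0 - 2 ≡ 17; y = λ·(1 - 17) - 16 ≡ 3. → (17, 3)

(17, 3)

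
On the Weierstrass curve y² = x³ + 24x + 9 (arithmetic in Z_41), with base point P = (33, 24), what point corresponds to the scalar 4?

(22, 19)

Repeated addition: build up to 4P.
2P: tangent at (33, 24): λ = (3·33² + 24)/(2·24) ≡ 11/7. 7⁻¹ ≡ 6 (mod 41) since 7·6 = 42 ≡ 1, so λ ≡ 11·6 ≡ 25.
  x = λ² - 33 - 33 = 625 - 66 ≡ 26; y = λ·(33 - 26) - 24 ≡ 28. → (26, 28)
3P: (26, 28) + (33, 24). λ = (24 - 28)/(33 - 26) ≡ 37/7 mod 41. 7⁻¹ ≡ 6 (mod 41) since 7·6 = 42 ≡ 1, so λ ≡ 17.
  x = λ² - 26 - 33 = 289 - 59 ≡ 25; y = λ·(26 - 25) - 28 ≡ 30. → (25, 30)
4P: (25, 30) + (33, 24). λ = (24 - 30)/(33 - 25) ≡ 35/8 mod 41. 8⁻¹ ≡ 36 (mod 41), so λ ≡ 30.
  x = λ² - 25 - 33 = 900 - 58 ≡ 22; y = λ·(25 - 22) - 30 ≡ 19. → (22, 19)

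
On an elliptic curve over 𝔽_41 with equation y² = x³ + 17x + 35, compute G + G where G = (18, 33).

tangent at (18, 33): λ = (3·18² + 17)/(2·33) ≡ 5/25. 25⁻¹ ≡ 23 (mod 41) since 25·23 = 575 ≡ 1, so λ ≡ 5·23 ≡ 33.
  x = λ² - 18 - 18 = 1089 - 36 ≡ 28; y = λ·(18 - 28) - 33 ≡ 6. → (28, 6)

(28, 6)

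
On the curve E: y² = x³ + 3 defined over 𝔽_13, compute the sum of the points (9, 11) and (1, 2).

(0, 4)

(9, 11) + (1, 2). λ = (2 - 11)/(1 - 9) ≡ 4/5 mod 13. 5⁻¹ ≡ 8 (mod 13), so λ ≡ 6.
  x = λ² - 9 - 1 = 36 - 10 ≡ 0; y = λ·(9 - 0) - 11 ≡ 4. → (0, 4)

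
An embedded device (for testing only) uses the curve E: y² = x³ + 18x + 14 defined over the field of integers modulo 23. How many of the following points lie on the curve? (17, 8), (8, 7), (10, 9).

(17, 8): 8² ≡ 18, rhs ≡ 12 → off.
(8, 7): 7² ≡ 3, rhs ≡ 3 → on.
(10, 9): 9² ≡ 12, rhs ≡ 21 → off.

1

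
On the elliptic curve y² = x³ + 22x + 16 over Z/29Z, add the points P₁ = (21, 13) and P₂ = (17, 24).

(21, 13) + (17, 24). λ = (24 - 13)/(17 - 21) ≡ 11/25 mod 29. 25⁻¹ ≡ 7 (mod 29), so λ ≡ 19.
  x = λ² - 21 - 17 = 361 - 38 ≡ 4; y = λ·(21 - 4) - 13 ≡ 20. → (4, 20)

(4, 20)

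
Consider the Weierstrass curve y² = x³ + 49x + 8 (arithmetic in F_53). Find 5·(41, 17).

Write Q = (41, 17).
Repeated addition: build up to 5Q.
2Q: tangent at (41, 17): λ = (3·41² + 49)/(2·17) ≡ 4/34. 34⁻¹ ≡ 39 (mod 53), so λ ≡ 4·39 ≡ 50.
  x = λ² - 41 - 41 = 2500 - 82 ≡ 33; y = λ·(41 - 33) - 17 ≡ 12. → (33, 12)
3Q: (33, 12) + (41, 17). λ = (17 - 12)/(41 - 33) ≡ 5/8 mod 53. 8⁻¹ ≡ 20 (mod 53), so λ ≡ 47.
  x = λ² - 33 - 41 = 2209 - 74 ≡ 15; y = λ·(33 - 15) - 12 ≡ 39. → (15, 39)
4Q: (15, 39) + (41, 17). λ = (17 - 39)/(41 - 15) ≡ 31/26 mod 53. 26⁻¹ ≡ 51 (mod 53), so λ ≡ 44.
  x = λ² - 15 - 41 = 1936 - 56 ≡ 25; y = λ·(15 - 25) - 39 ≡ 51. → (25, 51)
5Q: (25, 51) + (41, 17). λ = (17 - 51)/(41 - 25) ≡ 19/16 mod 53. 16⁻¹ ≡ 10 (mod 53) since 16·10 = 160 ≡ 1, so λ ≡ 31.
  x = λ² - 25 - 41 = 961 - 66 ≡ 47; y = λ·(25 - 47) - 51 ≡ 9. → (47, 9)

(47, 9)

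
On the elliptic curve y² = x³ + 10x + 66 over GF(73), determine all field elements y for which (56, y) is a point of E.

x³ + 10x + 66 = 176242 ≡ 20 (mod 73).
20 is a non-residue mod 73; no y exists.

none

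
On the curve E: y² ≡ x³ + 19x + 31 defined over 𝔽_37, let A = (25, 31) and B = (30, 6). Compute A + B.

(25, 31) + (30, 6). λ = (6 - 31)/(30 - 25) ≡ 12/5 mod 37. 5⁻¹ ≡ 15 (mod 37), so λ ≡ 32.
  x = λ² - 25 - 30 = 1024 - 55 ≡ 7; y = λ·(25 - 7) - 31 ≡ 27. → (7, 27)

(7, 27)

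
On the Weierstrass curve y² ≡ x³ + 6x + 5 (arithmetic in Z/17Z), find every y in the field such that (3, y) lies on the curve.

4, 13

x³ + 6x + 5 = 50 ≡ 16 (mod 17).
Square roots of 16 mod 17: 4 and 13 (since 4² = 16 ≡ 16).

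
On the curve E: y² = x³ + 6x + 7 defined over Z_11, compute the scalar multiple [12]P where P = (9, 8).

(10, 0)

Repeated addition: build up to 12P.
2P: tangent at (9, 8): λ = (3·9² + 6)/(2·8) ≡ 7/5. 5⁻¹ ≡ 9 (mod 11), so λ ≡ 7·9 ≡ 8.
  x = λ² - 9 - 9 = 64 - 18 ≡ 2; y = λ·(9 - 2) - 8 ≡ 4. → (2, 4)
3P: (2, 4) + (9, 8). λ = (8 - 4)/(9 - 2) ≡ 4/7 mod 11. 7⁻¹ ≡ 8 (mod 11) since 7·8 = 56 ≡ 1, so λ ≡ 10.
  x = λ² - 2 - 9 = 100 - 11 ≡ 1; y = λ·(2 - 1) - 4 ≡ 6. → (1, 6)
4P: (1, 6) + (9, 8). λ = (8 - 6)/(9 - 1) ≡ 2/8 mod 11. 8⁻¹ ≡ 7 (mod 11), so λ ≡ 3.
  x = λ² - 1 - 9 = 9 - 10 ≡ 10; y = λ·(1 - 10) - 6 ≡ 0. → (10, 0)
5P: (10, 0) + (9, 8). λ = (8 - 0)/(9 - 10) ≡ 8/10 mod 11. 10⁻¹ ≡ 10 (mod 11), so λ ≡ 3.
  x = λ² - 10 - 9 = 9 - 19 ≡ 1; y = λ·(10 - 1) - 0 ≡ 5. → (1, 5)
6P: (1, 5) + (9, 8). λ = (8 - 5)/(9 - 1) ≡ 3/8 mod 11. 8⁻¹ ≡ 7 (mod 11), so λ ≡ 10.
  x = λ² - 1 - 9 = 100 - 10 ≡ 2; y = λ·(1 - 2) - 5 ≡ 7. → (2, 7)
7P: (2, 7) + (9, 8). λ = (8 - 7)/(9 - 2) ≡ 1/7 mod 11. 7⁻¹ ≡ 8 (mod 11), so λ ≡ 8.
  x = λ² - 2 - 9 = 64 - 11 ≡ 9; y = λ·(2 - 9) - 7 ≡ 3. → (9, 3)
8P: (9, 3) + (9, 8): same x and y₁ ≡ -y₂, so the sum is 𝒪.
9P: 𝒪 + (9, 8) = (9, 8) (identity).
10P: tangent at (9, 8): λ = (3·9² + 6)/(2·8) ≡ 7/5. 5⁻¹ ≡ 9 (mod 11), so λ ≡ 7·9 ≡ 8.
  x = λ² - 9 - 9 = 64 - 18 ≡ 2; y = λ·(9 - 2) - 8 ≡ 4. → (2, 4)
11P: (2, 4) + (9, 8). λ = (8 - 4)/(9 - 2) ≡ 4/7 mod 11. 7⁻¹ ≡ 8 (mod 11), so λ ≡ 10.
  x = λ² - 2 - 9 = 100 - 11 ≡ 1; y = λ·(2 - 1) - 4 ≡ 6. → (1, 6)
12P: (1, 6) + (9, 8). λ = (8 - 6)/(9 - 1) ≡ 2/8 mod 11. 8⁻¹ ≡ 7 (mod 11), so λ ≡ 3.
  x = λ² - 1 - 9 = 9 - 10 ≡ 10; y = λ·(1 - 10) - 6 ≡ 0. → (10, 0)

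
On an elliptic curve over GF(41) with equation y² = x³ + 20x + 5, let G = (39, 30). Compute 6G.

(40, 36)

Double-and-add on 6 = (110)₂. Start with G = (39, 30) for the leading 1-bit.
double: tangent at (39, 30): λ = (3·39² + 20)/(2·30) ≡ 32/19. 19⁻¹ ≡ 13 (mod 41), so λ ≡ 32·13 ≡ 6.
  x = λ² - 39 - 39 = 36 - 78 ≡ 40; y = λ·(39 - 40) - 30 ≡ 5. → (40, 5)
add G: (40, 5) + (39, 30). λ = (30 - 5)/(39 - 40) ≡ 25/40 mod 41. 40⁻¹ ≡ 40 (mod 41) since 40·40 = 1600 ≡ 1, so λ ≡ 16.
  x = λ² - 40 - 39 = 256 - 79 ≡ 13; y = λ·(40 - 13) - 5 ≡ 17. → (13, 17)
double: tangent at (13, 17): λ = (3·13² + 20)/(2·17) ≡ 35/34. 34⁻¹ ≡ 35 (mod 41), so λ ≡ 35·35 ≡ 36.
  x = λ² - 13 - 13 = 1296 - 26 ≡ 40; y = λ·(13 - 40) - 17 ≡ 36. → (40, 36)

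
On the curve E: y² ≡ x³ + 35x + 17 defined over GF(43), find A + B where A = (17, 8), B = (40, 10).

(26, 23)

(17, 8) + (40, 10). λ = (10 - 8)/(40 - 17) ≡ 2/23 mod 43. 23⁻¹ ≡ 15 (mod 43), so λ ≡ 30.
  x = λ² - 17 - 40 = 900 - 57 ≡ 26; y = λ·(17 - 26) - 8 ≡ 23. → (26, 23)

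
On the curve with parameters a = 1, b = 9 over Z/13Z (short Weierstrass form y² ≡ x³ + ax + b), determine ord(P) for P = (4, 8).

7

2P: tangent at (4, 8): λ = (3·4² + 1)/(2·8) ≡ 10/3. 3⁻¹ ≡ 9 (mod 13), so λ ≡ 10·9 ≡ 12.
  x = λ² - 4 - 4 = 144 - 8 ≡ 6; y = λ·(4 - 6) - 8 ≡ 7. → (6, 7)
3P: (6, 7) + (4, 8). λ = (8 - 7)/(4 - 6) ≡ 1/11 mod 13. 11⁻¹ ≡ 6 (mod 13), so λ ≡ 6.
  x = λ² - 6 - 4 = 36 - 10 ≡ 0; y = λ·(6 - 0) - 7 ≡ 3. → (0, 3)
4P: (0, 3) + (4, 8). λ = (8 - 3)/(4 - 0) ≡ 5/4 mod 13. 4⁻¹ ≡ 10 (mod 13) since 4·10 = 40 ≡ 1, so λ ≡ 11.
  x = λ² - 0 - 4 = 121 - 4 ≡ 0; y = λ·(0 - 0) - 3 ≡ 10. → (0, 10)
5P: (0, 10) + (4, 8). λ = (8 - 10)/(4 - 0) ≡ 11/4 mod 13. 4⁻¹ ≡ 10 (mod 13), so λ ≡ 6.
  x = λ² - 0 - 4 = 36 - 4 ≡ 6; y = λ·(0 - 6) - 10 ≡ 6. → (6, 6)
6P: (6, 6) + (4, 8). λ = (8 - 6)/(4 - 6) ≡ 2/11 mod 13. 11⁻¹ ≡ 6 (mod 13) since 11·6 = 66 ≡ 1, so λ ≡ 12.
  x = λ² - 6 - 4 = 144 - 10 ≡ 4; y = λ·(6 - 4) - 6 ≡ 5. → (4, 5)
7P: (4, 5) + (4, 8): same x and y₁ ≡ -y₂, so the sum is 𝒪.
7P = 𝒪, so the order is 7.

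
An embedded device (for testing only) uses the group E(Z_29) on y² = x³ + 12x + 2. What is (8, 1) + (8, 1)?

(6, 0)

tangent at (8, 1): λ = (3·8² + 12)/(2·1) ≡ 1/2. 2⁻¹ ≡ 15 (mod 29), so λ ≡ 1·15 ≡ 15.
  x = λ² - 8 - 8 = 225 - 16 ≡ 6; y = λ·(8 - 6) - 1 ≡ 0. → (6, 0)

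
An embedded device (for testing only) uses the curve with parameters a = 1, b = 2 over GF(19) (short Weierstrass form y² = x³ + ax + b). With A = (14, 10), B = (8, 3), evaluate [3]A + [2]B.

First 3A:
Repeated addition: build up to 3A.
2A: tangent at (14, 10): λ = (3·14² + 1)/(2·10) ≡ 0/1. 1⁻¹ ≡ 1 (mod 19), so λ ≡ 0·1 ≡ 0.
  x = λ² - 14 - 14 = 0 - 28 ≡ 10; y = λ·(14 - 10) - 10 ≡ 9. → (10, 9)
3A: (10, 9) + (14, 10). λ = (10 - 9)/(14 - 10) ≡ 1/4 mod 19. 4⁻¹ ≡ 5 (mod 19), so λ ≡ 5.
  x = λ² - 10 - 14 = 25 - 24 ≡ 1; y = λ·(10 - 1) - 9 ≡ 17. → (1, 17)
3A = (1, 17).
Next 2B:
Repeated addition: build up to 2B.
2B: tangent at (8, 3): λ = (3·8² + 1)/(2·3) ≡ 3/6. 6⁻¹ ≡ 16 (mod 19), so λ ≡ 3·16 ≡ 10.
  x = λ² - 8 - 8 = 100 - 16 ≡ 8; y = λ·(8 - 8) - 3 ≡ 16. → (8, 16)
2B = (8, 16).
Finally 3A + 2B:
(1, 17) + (8, 16). λ = (16 - 17)/(8 - 1) ≡ 18/7 mod 19. 7⁻¹ ≡ 11 (mod 19), so λ ≡ 8.
  x = λ² - 1 - 8 = 64 - 9 ≡ 17; y = λ·(1 - 17) - 17 ≡ 7. → (17, 7)

(17, 7)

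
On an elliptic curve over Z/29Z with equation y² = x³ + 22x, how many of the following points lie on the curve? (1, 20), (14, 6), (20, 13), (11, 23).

3

(1, 20): 20² ≡ 23, rhs ≡ 23 → on.
(14, 6): 6² ≡ 7, rhs ≡ 7 → on.
(20, 13): 13² ≡ 24, rhs ≡ 1 → off.
(11, 23): 23² ≡ 7, rhs ≡ 7 → on.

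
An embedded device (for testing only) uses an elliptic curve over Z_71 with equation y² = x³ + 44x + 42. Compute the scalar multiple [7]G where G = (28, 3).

(63, 32)

Double-and-add on 7 = (111)₂. Start with G = (28, 3) for the leading 1-bit.
double: tangent at (28, 3): λ = (3·28² + 44)/(2·3) ≡ 53/6. 6⁻¹ ≡ 12 (mod 71) since 6·12 = 72 ≡ 1, so λ ≡ 53·12 ≡ 68.
  x = λ² - 28 - 28 = 4624 - 56 ≡ 24; y = λ·(28 - 24) - 3 ≡ 56. → (24, 56)
add G: (24, 56) + (28, 3). λ = (3 - 56)/(28 - 24) ≡ 18/4 mod 71. 4⁻¹ ≡ 18 (mod 71) since 4·18 = 72 ≡ 1, so λ ≡ 40.
  x = λ² - 24 - 28 = 1600 - 52 ≡ 57; y = λ·(24 - 57) - 56 ≡ 44. → (57, 44)
double: tangent at (57, 44): λ = (3·57² + 44)/(2·44) ≡ 64/17. 17⁻¹ ≡ 46 (mod 71), so λ ≡ 64·46 ≡ 33.
  x = λ² - 57 - 57 = 1089 - 114 ≡ 52; y = λ·(57 - 52) - 44 ≡ 50. → (52, 50)
add G: (52, 50) + (28, 3). λ = (3 - 50)/(28 - 52) ≡ 24/47 mod 71. 47⁻¹ ≡ 68 (mod 71), so λ ≡ 70.
  x = λ² - 52 - 28 = 4900 - 80 ≡ 63; y = λ·(52 - 63) - 50 ≡ 32. → (63, 32)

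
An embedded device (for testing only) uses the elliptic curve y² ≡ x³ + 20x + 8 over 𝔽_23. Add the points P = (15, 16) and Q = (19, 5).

(21, 12)

(15, 16) + (19, 5). λ = (5 - 16)/(19 - 15) ≡ 12/4 mod 23. 4⁻¹ ≡ 6 (mod 23) since 4·6 = 24 ≡ 1, so λ ≡ 3.
  x = λ² - 15 - 19 = 9 - 34 ≡ 21; y = λ·(15 - 21) - 16 ≡ 12. → (21, 12)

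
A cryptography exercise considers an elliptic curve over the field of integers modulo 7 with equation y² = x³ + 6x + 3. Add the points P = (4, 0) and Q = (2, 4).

(4, 0) + (2, 4). λ = (4 - 0)/(2 - 4) ≡ 4/5 mod 7. 5⁻¹ ≡ 3 (mod 7), so λ ≡ 5.
  x = λ² - 4 - 2 = 25 - 6 ≡ 5; y = λ·(4 - 5) - 0 ≡ 2. → (5, 2)

(5, 2)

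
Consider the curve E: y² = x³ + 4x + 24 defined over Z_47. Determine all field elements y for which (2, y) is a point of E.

x³ + 4x + 24 = 40 ≡ 40 (mod 47).
40 is a non-residue mod 47; no y exists.

none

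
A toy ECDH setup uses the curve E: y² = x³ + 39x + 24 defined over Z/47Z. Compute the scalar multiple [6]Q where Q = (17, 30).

(35, 15)

Double-and-add on 6 = (110)₂. Start with Q = (17, 30) for the leading 1-bit.
double: tangent at (17, 30): λ = (3·17² + 39)/(2·30) ≡ 13/13. 13⁻¹ ≡ 29 (mod 47), so λ ≡ 13·29 ≡ 1.
  x = λ² - 17 - 17 = 1 - 34 ≡ 14; y = λ·(17 - 14) - 30 ≡ 20. → (14, 20)
add Q: (14, 20) + (17, 30). λ = (30 - 20)/(17 - 14) ≡ 10/3 mod 47. 3⁻¹ ≡ 16 (mod 47), so λ ≡ 19.
  x = λ² - 14 - 17 = 361 - 31 ≡ 1; y = λ·(14 - 1) - 20 ≡ 39. → (1, 39)
double: tangent at (1, 39): λ = (3·1² + 39)/(2·39) ≡ 42/31. 31⁻¹ ≡ 44 (mod 47), so λ ≡ 42·44 ≡ 15.
  x = λ² - 1 - 1 = 225 - 2 ≡ 35; y = λ·(1 - 35) - 39 ≡ 15. → (35, 15)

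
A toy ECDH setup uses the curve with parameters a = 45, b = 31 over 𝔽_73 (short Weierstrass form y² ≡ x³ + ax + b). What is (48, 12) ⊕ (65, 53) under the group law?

(8, 63)

(48, 12) + (65, 53). λ = (53 - 12)/(65 - 48) ≡ 41/17 mod 73. 17⁻¹ ≡ 43 (mod 73) since 17·43 = 731 ≡ 1, so λ ≡ 11.
  x = λ² - 48 - 65 = 121 - 113 ≡ 8; y = λ·(48 - 8) - 12 ≡ 63. → (8, 63)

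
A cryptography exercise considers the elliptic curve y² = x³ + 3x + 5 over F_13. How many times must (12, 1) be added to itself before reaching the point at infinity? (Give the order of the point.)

9

2P: tangent at (12, 1): λ = (3·12² + 3)/(2·1) ≡ 6/2. 2⁻¹ ≡ 7 (mod 13), so λ ≡ 6·7 ≡ 3.
  x = λ² - 12 - 12 = 9 - 24 ≡ 11; y = λ·(12 - 11) - 1 ≡ 2. → (11, 2)
3P: (11, 2) + (12, 1). λ = (1 - 2)/(12 - 11) ≡ 12/1 mod 13. 1⁻¹ ≡ 1 (mod 13), so λ ≡ 12.
  x = λ² - 11 - 12 = 144 - 23 ≡ 4; y = λ·(11 - 4) - 2 ≡ 4. → (4, 4)
4P: (4, 4) + (12, 1). λ = (1 - 4)/(12 - 4) ≡ 10/8 mod 13. 8⁻¹ ≡ 5 (mod 13), so λ ≡ 11.
  x = λ² - 4 - 12 = 121 - 16 ≡ 1; y = λ·(4 - 1) - 4 ≡ 3. → (1, 3)
5P: (1, 3) + (12, 1). λ = (1 - 3)/(12 - 1) ≡ 11/11 mod 13. 11⁻¹ ≡ 6 (mod 13), so λ ≡ 1.
  x = λ² - 1 - 12 = 1 - 13 ≡ 1; y = λ·(1 - 1) - 3 ≡ 10. → (1, 10)
6P: (1, 10) + (12, 1). λ = (1 - 10)/(12 - 1) ≡ 4/11 mod 13. 11⁻¹ ≡ 6 (mod 13) since 11·6 = 66 ≡ 1, so λ ≡ 11.
  x = λ² - 1 - 12 = 121 - 13 ≡ 4; y = λ·(1 - 4) - 10 ≡ 9. → (4, 9)
7P: (4, 9) + (12, 1). λ = (1 - 9)/(12 - 4) ≡ 5/8 mod 13. 8⁻¹ ≡ 5 (mod 13) since 8·5 = 40 ≡ 1, so λ ≡ 12.
  x = λ² - 4 - 12 = 144 - 16 ≡ 11; y = λ·(4 - 11) - 9 ≡ 11. → (11, 11)
8P: (11, 11) + (12, 1). λ = (1 - 11)/(12 - 11) ≡ 3/1 mod 13. 1⁻¹ ≡ 1 (mod 13) since 1·1 = 1 ≡ 1, so λ ≡ 3.
  x = λ² - 11 - 12 = 9 - 23 ≡ 12; y = λ·(11 - 12) - 11 ≡ 12. → (12, 12)
9P: (12, 12) + (12, 1): same x and y₁ ≡ -y₂, so the sum is the point at infinity.
9P = the point at infinity, so the order is 9.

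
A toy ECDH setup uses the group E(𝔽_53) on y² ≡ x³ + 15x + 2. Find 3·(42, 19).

Write P = (42, 19).
Repeated addition: build up to 3P.
2P: tangent at (42, 19): λ = (3·42² + 15)/(2·19) ≡ 7/38. 38⁻¹ ≡ 7 (mod 53), so λ ≡ 7·7 ≡ 49.
  x = λ² - 42 - 42 = 2401 - 84 ≡ 38; y = λ·(42 - 38) - 19 ≡ 18. → (38, 18)
3P: (38, 18) + (42, 19). λ = (19 - 18)/(42 - 38) ≡ 1/4 mod 53. 4⁻¹ ≡ 40 (mod 53), so λ ≡ 40.
  x = λ² - 38 - 42 = 1600 - 80 ≡ 36; y = λ·(38 - 36) - 18 ≡ 9. → (36, 9)

(36, 9)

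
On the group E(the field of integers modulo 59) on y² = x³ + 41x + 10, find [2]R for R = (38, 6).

tangent at (38, 6): λ = (3·38² + 41)/(2·6) ≡ 7/12. 12⁻¹ ≡ 5 (mod 59), so λ ≡ 7·5 ≡ 35.
  x = λ² - 38 - 38 = 1225 - 76 ≡ 28; y = λ·(38 - 28) - 6 ≡ 49. → (28, 49)

(28, 49)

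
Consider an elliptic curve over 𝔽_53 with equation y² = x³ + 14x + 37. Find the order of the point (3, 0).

2

2P: (3, 0) + (3, 0): same x and y₁ ≡ -y₂, so the sum is O.
2P = O, so the order is 2.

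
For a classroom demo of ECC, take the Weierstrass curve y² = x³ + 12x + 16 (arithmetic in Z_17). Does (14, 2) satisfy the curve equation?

yes

y² = 2² ≡ 4; x³ + 12x + 16 = 2928 ≡ 4 (mod 17). 4 = 4.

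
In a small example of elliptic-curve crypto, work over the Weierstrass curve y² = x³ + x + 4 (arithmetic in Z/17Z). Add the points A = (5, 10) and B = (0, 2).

(5, 10) + (0, 2). λ = (2 - 10)/(0 - 5) ≡ 9/12 mod 17. 12⁻¹ ≡ 10 (mod 17), so λ ≡ 5.
  x = λ² - 5 - 0 = 25 - 5 ≡ 3; y = λ·(5 - 3) - 10 ≡ 0. → (3, 0)

(3, 0)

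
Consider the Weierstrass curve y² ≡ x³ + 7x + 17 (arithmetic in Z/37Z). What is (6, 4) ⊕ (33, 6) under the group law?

(6, 4) + (33, 6). λ = (6 - 4)/(33 - 6) ≡ 2/27 mod 37. 27⁻¹ ≡ 11 (mod 37), so λ ≡ 22.
  x = λ² - 6 - 33 = 484 - 39 ≡ 1; y = λ·(6 - 1) - 4 ≡ 32. → (1, 32)

(1, 32)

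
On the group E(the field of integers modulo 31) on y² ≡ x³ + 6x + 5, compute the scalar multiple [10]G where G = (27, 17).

O

Repeated addition: build up to 10G.
2G: tangent at (27, 17): λ = (3·27² + 6)/(2·17) ≡ 23/3. 3⁻¹ ≡ 21 (mod 31), so λ ≡ 23·21 ≡ 18.
  x = λ² - 27 - 27 = 324 - 54 ≡ 22; y = λ·(27 - 22) - 17 ≡ 11. → (22, 11)
3G: (22, 11) + (27, 17). λ = (17 - 11)/(27 - 22) ≡ 6/5 mod 31. 5⁻¹ ≡ 25 (mod 31) since 5·25 = 125 ≡ 1, so λ ≡ 26.
  x = λ² - 22 - 27 = 676 - 49 ≡ 7; y = λ·(22 - 7) - 11 ≡ 7. → (7, 7)
4G: (7, 7) + (27, 17). λ = (17 - 7)/(27 - 7) ≡ 10/20 mod 31. 20⁻¹ ≡ 14 (mod 31), so λ ≡ 16.
  x = λ² - 7 - 27 = 256 - 34 ≡ 5; y = λ·(7 - 5) - 7 ≡ 25. → (5, 25)
5G: (5, 25) + (27, 17). λ = (17 - 25)/(27 - 5) ≡ 23/22 mod 31. 22⁻¹ ≡ 24 (mod 31), so λ ≡ 25.
  x = λ² - 5 - 27 = 625 - 32 ≡ 4; y = λ·(5 - 4) - 25 ≡ 0. → (4, 0)
6G: (4, 0) + (27, 17). λ = (17 - 0)/(27 - 4) ≡ 17/23 mod 31. 23⁻¹ ≡ 27 (mod 31), so λ ≡ 25.
  x = λ² - 4 - 27 = 625 - 31 ≡ 5; y = λ·(4 - 5) - 0 ≡ 6. → (5, 6)
7G: (5, 6) + (27, 17). λ = (17 - 6)/(27 - 5) ≡ 11/22 mod 31. 22⁻¹ ≡ 24 (mod 31) since 22·24 = 528 ≡ 1, so λ ≡ 16.
  x = λ² - 5 - 27 = 256 - 32 ≡ 7; y = λ·(5 - 7) - 6 ≡ 24. → (7, 24)
8G: (7, 24) + (27, 17). λ = (17 - 24)/(27 - 7) ≡ 24/20 mod 31. 20⁻¹ ≡ 14 (mod 31), so λ ≡ 26.
  x = λ² - 7 - 27 = 676 - 34 ≡ 22; y = λ·(7 - 22) - 24 ≡ 20. → (22, 20)
9G: (22, 20) + (27, 17). λ = (17 - 20)/(27 - 22) ≡ 28/5 mod 31. 5⁻¹ ≡ 25 (mod 31) since 5·25 = 125 ≡ 1, so λ ≡ 18.
  x = λ² - 22 - 27 = 324 - 49 ≡ 27; y = λ·(22 - 27) - 20 ≡ 14. → (27, 14)
10G: (27, 14) + (27, 17): same x and y₁ ≡ -y₂, so the sum is 𝒪.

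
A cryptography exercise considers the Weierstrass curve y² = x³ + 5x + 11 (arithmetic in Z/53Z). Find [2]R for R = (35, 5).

(45, 25)

tangent at (35, 5): λ = (3·35² + 5)/(2·5) ≡ 23/10. 10⁻¹ ≡ 16 (mod 53) since 10·16 = 160 ≡ 1, so λ ≡ 23·16 ≡ 50.
  x = λ² - 35 - 35 = 2500 - 70 ≡ 45; y = λ·(35 - 45) - 5 ≡ 25. → (45, 25)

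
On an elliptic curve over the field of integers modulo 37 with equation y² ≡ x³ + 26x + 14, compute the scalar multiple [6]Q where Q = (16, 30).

(1, 35)

Repeated addition: build up to 6Q.
2Q: tangent at (16, 30): λ = (3·16² + 26)/(2·30) ≡ 17/23. 23⁻¹ ≡ 29 (mod 37), so λ ≡ 17·29 ≡ 12.
  x = λ² - 16 - 16 = 144 - 32 ≡ 1; y = λ·(16 - 1) - 30 ≡ 2. → (1, 2)
3Q: (1, 2) + (16, 30). λ = (30 - 2)/(16 - 1) ≡ 28/15 mod 37. 15⁻¹ ≡ 5 (mod 37), so λ ≡ 29.
  x = λ² - 1 - 16 = 841 - 17 ≡ 10; y = λ·(1 - 10) - 2 ≡ 33. → (10, 33)
4Q: (10, 33) + (16, 30). λ = (30 - 33)/(16 - 10) ≡ 34/6 mod 37. 6⁻¹ ≡ 31 (mod 37), so λ ≡ 18.
  x = λ² - 10 - 16 = 324 - 26 ≡ 2; y = λ·(10 - 2) - 33 ≡ 0. → (2, 0)
5Q: (2, 0) + (16, 30). λ = (30 - 0)/(16 - 2) ≡ 30/14 mod 37. 14⁻¹ ≡ 8 (mod 37) since 14·8 = 112 ≡ 1, so λ ≡ 18.
  x = λ² - 2 - 16 = 324 - 18 ≡ 10; y = λ·(2 - 10) - 0 ≡ 4. → (10, 4)
6Q: (10, 4) + (16, 30). λ = (30 - 4)/(16 - 10) ≡ 26/6 mod 37. 6⁻¹ ≡ 31 (mod 37), so λ ≡ 29.
  x = λ² - 10 - 16 = 841 - 26 ≡ 1; y = λ·(10 - 1) - 4 ≡ 35. → (1, 35)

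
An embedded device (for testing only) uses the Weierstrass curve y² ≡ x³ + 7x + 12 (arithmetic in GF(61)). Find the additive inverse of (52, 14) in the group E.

(52, 47)

-(52, 14) = (52, -14 mod 61) = (52, 47).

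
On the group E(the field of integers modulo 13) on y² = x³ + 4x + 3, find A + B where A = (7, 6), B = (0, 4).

(9, 12)

(7, 6) + (0, 4). λ = (4 - 6)/(0 - 7) ≡ 11/6 mod 13. 6⁻¹ ≡ 11 (mod 13) since 6·11 = 66 ≡ 1, so λ ≡ 4.
  x = λ² - 7 - 0 = 16 - 7 ≡ 9; y = λ·(7 - 9) - 6 ≡ 12. → (9, 12)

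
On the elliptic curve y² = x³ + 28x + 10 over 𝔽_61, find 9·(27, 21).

(3, 50)

Write P = (27, 21).
Double-and-add on 9 = (1001)₂. Start with P = (27, 21) for the leading 1-bit.
double: tangent at (27, 21): λ = (3·27² + 28)/(2·21) ≡ 19/42. 42⁻¹ ≡ 16 (mod 61), so λ ≡ 19·16 ≡ 60.
  x = λ² - 27 - 27 = 3600 - 54 ≡ 8; y = λ·(27 - 8) - 21 ≡ 21. → (8, 21)
double: tangent at (8, 21): λ = (3·8² + 28)/(2·21) ≡ 37/42. 42⁻¹ ≡ 16 (mod 61), so λ ≡ 37·16 ≡ 43.
  x = λ² - 8 - 8 = 1849 - 16 ≡ 3; y = λ·(8 - 3) - 21 ≡ 11. → (3, 11)
double: tangent at (3, 11): λ = (3·3² + 28)/(2·11) ≡ 55/22. 22⁻¹ ≡ 25 (mod 61) since 22·25 = 550 ≡ 1, so λ ≡ 55·25 ≡ 33.
  x = λ² - 3 - 3 = 1089 - 6 ≡ 46; y = λ·(3 - 46) - 11 ≡ 34. → (46, 34)
add P: (46, 34) + (27, 21). λ = (21 - 34)/(27 - 46) ≡ 48/42 mod 61. 42⁻¹ ≡ 16 (mod 61), so λ ≡ 36.
  x = λ² - 46 - 27 = 1296 - 73 ≡ 3; y = λ·(46 - 3) - 34 ≡ 50. → (3, 50)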